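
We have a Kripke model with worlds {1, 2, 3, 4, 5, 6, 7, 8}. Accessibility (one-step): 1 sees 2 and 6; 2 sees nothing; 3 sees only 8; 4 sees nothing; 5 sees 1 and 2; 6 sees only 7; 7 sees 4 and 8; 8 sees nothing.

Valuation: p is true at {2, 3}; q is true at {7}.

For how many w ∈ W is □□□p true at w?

6

1: successors {2, 6}; □□p there: 2:T, 6:F. ✗
2: no successors, so □□□p holds vacuously. ✓
3: successors {8}; □□p there: 8:T. ✓
4: no successors, so □□□p holds vacuously. ✓
5: successors {1, 2}; □□p there: 1:F, 2:T. ✗
6: successors {7}; □□p there: 7:T. ✓
7: successors {4, 8}; □□p there: 4:T, 8:T. ✓
8: no successors, so □□□p holds vacuously. ✓
Satisfying worlds: {2, 3, 4, 6, 7, 8}.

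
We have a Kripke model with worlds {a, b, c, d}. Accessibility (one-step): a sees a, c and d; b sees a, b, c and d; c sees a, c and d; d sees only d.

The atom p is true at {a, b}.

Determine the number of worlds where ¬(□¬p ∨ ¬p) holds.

2

a: □¬p ∨ ¬p is F. ✓
b: □¬p ∨ ¬p is F. ✓
c: □¬p ∨ ¬p is T. ✗
d: □¬p ∨ ¬p is T. ✗
Satisfying worlds: {a, b}.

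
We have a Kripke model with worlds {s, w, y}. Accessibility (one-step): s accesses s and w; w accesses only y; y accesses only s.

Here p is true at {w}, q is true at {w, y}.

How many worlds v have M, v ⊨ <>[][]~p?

s: successors {s, w}; [][]~p there: s:F, w:T. ✓
w: successors {y}; [][]~p there: y:F. ✗
y: successors {s}; [][]~p there: s:F. ✗
Satisfying worlds: {s}.

1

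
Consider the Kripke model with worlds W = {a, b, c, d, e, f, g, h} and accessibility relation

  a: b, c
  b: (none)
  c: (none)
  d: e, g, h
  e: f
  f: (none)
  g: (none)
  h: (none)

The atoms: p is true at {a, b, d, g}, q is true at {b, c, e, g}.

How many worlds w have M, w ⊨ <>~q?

a: successors {b, c}; ~q there: b:F, c:F. ✗
b: no successors, so <>~q fails. ✗
c: no successors, so <>~q fails. ✗
d: successors {e, g, h}; ~q there: e:F, g:F, h:T. ✓
e: successors {f}; ~q there: f:T. ✓
f: no successors, so <>~q fails. ✗
g: no successors, so <>~q fails. ✗
h: no successors, so <>~q fails. ✗
Satisfying worlds: {d, e}.

2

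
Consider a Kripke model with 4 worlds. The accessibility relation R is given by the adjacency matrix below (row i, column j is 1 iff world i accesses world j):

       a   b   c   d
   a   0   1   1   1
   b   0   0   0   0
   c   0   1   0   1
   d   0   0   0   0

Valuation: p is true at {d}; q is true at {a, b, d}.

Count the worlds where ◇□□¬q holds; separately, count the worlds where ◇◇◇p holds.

For ◇□□¬q:
a: successors {b, c, d}; □□¬q there: b:T, c:T, d:T. ✓
b: no successors, so ◇□□¬q fails. ✗
c: successors {b, d}; □□¬q there: b:T, d:T. ✓
d: no successors, so ◇□□¬q fails. ✗
— 2 worlds.
For ◇◇◇p:
a: successors {b, c, d}; ◇◇p there: b:F, c:F, d:F. ✗
b: no successors, so ◇◇◇p fails. ✗
c: successors {b, d}; ◇◇p there: b:F, d:F. ✗
d: no successors, so ◇◇◇p fails. ✗
— 0 worlds.

2 and 0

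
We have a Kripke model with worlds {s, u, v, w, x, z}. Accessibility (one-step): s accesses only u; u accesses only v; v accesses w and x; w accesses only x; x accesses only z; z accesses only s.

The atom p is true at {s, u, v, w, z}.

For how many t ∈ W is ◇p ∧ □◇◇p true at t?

5

s: ◇p is T, □◇◇p is T. ✓
u: ◇p is T, □◇◇p is T. ✓
v: ◇p is T, □◇◇p is T. ✓
w: ◇p is F, □◇◇p is T. ✗
x: ◇p is T, □◇◇p is T. ✓
z: ◇p is T, □◇◇p is T. ✓
Satisfying worlds: {s, u, v, x, z}.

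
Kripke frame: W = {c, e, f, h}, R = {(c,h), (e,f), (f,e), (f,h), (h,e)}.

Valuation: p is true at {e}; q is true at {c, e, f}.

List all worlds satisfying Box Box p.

{c}

c: successors {h}; Box p there: h:T. ✓
e: successors {f}; Box p there: f:F. ✗
f: successors {e, h}; Box p there: e:F, h:T. ✗
h: successors {e}; Box p there: e:F. ✗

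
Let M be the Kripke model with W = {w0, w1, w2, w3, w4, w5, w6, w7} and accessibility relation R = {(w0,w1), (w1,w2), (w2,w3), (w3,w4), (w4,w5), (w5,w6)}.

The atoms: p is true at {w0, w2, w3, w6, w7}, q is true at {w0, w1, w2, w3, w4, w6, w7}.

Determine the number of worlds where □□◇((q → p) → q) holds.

w0: successors {w1}; □◇((q → p) → q) there: w1:T. ✓
w1: successors {w2}; □◇((q → p) → q) there: w2:T. ✓
w2: successors {w3}; □◇((q → p) → q) there: w3:F. ✗
w3: successors {w4}; □◇((q → p) → q) there: w4:T. ✓
w4: successors {w5}; □◇((q → p) → q) there: w5:F. ✗
w5: successors {w6}; □◇((q → p) → q) there: w6:T. ✓
w6: no successors, so □□◇((q → p) → q) holds vacuously. ✓
w7: no successors, so □□◇((q → p) → q) holds vacuously. ✓
Satisfying worlds: {w0, w1, w3, w5, w6, w7}.

6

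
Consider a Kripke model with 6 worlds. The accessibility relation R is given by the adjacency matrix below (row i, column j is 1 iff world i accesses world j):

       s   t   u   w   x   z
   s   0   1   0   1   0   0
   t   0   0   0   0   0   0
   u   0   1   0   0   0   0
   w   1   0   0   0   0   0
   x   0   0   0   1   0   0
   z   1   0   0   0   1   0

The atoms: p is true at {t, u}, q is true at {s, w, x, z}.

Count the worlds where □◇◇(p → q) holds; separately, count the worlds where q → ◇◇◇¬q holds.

For □◇◇(p → q):
s: successors {t, w}; ◇◇(p → q) there: t:F, w:T. ✗
t: no successors, so □◇◇(p → q) holds vacuously. ✓
u: successors {t}; ◇◇(p → q) there: t:F. ✗
w: successors {s}; ◇◇(p → q) there: s:T. ✓
x: successors {w}; ◇◇(p → q) there: w:T. ✓
z: successors {s, x}; ◇◇(p → q) there: s:T, x:T. ✓
— 4 worlds.
For q → ◇◇◇¬q:
s: q is T, ◇◇◇¬q is T. ✓
t: q is F, ◇◇◇¬q is F. ✓
u: q is F, ◇◇◇¬q is F. ✓
w: q is T, ◇◇◇¬q is F. ✗
x: q is T, ◇◇◇¬q is T. ✓
z: q is T, ◇◇◇¬q is F. ✗
— 4 worlds.

4 and 4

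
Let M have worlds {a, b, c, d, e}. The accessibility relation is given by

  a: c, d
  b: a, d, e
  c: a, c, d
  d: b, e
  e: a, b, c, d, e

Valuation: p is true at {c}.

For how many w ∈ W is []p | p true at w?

1

a: []p is F, p is F. ✗
b: []p is F, p is F. ✗
c: []p is F, p is T. ✓
d: []p is F, p is F. ✗
e: []p is F, p is F. ✗
Satisfying worlds: {c}.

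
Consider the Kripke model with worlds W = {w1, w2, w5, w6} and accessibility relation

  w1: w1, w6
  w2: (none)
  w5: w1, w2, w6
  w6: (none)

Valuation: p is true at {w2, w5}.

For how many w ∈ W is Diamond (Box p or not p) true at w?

2

w1: successors {w1, w6}; Box p or not p there: w1:T, w6:T. ✓
w2: no successors, so Diamond (Box p or not p) fails. ✗
w5: successors {w1, w2, w6}; Box p or not p there: w1:T, w2:T, w6:T. ✓
w6: no successors, so Diamond (Box p or not p) fails. ✗
Satisfying worlds: {w1, w5}.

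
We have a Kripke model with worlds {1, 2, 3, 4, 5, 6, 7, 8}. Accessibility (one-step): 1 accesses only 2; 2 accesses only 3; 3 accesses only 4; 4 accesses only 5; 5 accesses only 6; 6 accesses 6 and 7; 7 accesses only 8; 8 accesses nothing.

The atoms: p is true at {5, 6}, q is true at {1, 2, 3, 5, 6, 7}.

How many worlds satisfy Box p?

1: successors {2}; p there: 2:F. ✗
2: successors {3}; p there: 3:F. ✗
3: successors {4}; p there: 4:F. ✗
4: successors {5}; p there: 5:T. ✓
5: successors {6}; p there: 6:T. ✓
6: successors {6, 7}; p there: 6:T, 7:F. ✗
7: successors {8}; p there: 8:F. ✗
8: no successors, so Box p holds vacuously. ✓
Satisfying worlds: {4, 5, 8}.

3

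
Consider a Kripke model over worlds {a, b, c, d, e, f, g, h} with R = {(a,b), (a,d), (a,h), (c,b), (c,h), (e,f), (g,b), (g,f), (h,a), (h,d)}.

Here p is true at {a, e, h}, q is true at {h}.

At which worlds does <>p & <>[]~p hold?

a: <>p is T, <>[]~p is T. ✓
b: <>p is F, <>[]~p is F. ✗
c: <>p is T, <>[]~p is T. ✓
d: <>p is F, <>[]~p is F. ✗
e: <>p is F, <>[]~p is T. ✗
f: <>p is F, <>[]~p is F. ✗
g: <>p is F, <>[]~p is T. ✗
h: <>p is T, <>[]~p is T. ✓

{a, c, h}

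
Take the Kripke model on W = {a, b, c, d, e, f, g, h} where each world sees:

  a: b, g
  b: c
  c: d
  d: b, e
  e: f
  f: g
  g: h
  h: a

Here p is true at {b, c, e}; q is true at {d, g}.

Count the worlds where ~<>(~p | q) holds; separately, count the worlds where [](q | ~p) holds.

For ~<>(~p | q):
a: <>(~p | q) is T. ✗
b: <>(~p | q) is F. ✓
c: <>(~p | q) is T. ✗
d: <>(~p | q) is F. ✓
e: <>(~p | q) is T. ✗
f: <>(~p | q) is T. ✗
g: <>(~p | q) is T. ✗
h: <>(~p | q) is T. ✗
— 2 worlds.
For [](q | ~p):
a: successors {b, g}; q | ~p there: b:F, g:T. ✗
b: successors {c}; q | ~p there: c:F. ✗
c: successors {d}; q | ~p there: d:T. ✓
d: successors {b, e}; q | ~p there: b:F, e:F. ✗
e: successors {f}; q | ~p there: f:T. ✓
f: successors {g}; q | ~p there: g:T. ✓
g: successors {h}; q | ~p there: h:T. ✓
h: successors {a}; q | ~p there: a:T. ✓
— 5 worlds.

2 and 5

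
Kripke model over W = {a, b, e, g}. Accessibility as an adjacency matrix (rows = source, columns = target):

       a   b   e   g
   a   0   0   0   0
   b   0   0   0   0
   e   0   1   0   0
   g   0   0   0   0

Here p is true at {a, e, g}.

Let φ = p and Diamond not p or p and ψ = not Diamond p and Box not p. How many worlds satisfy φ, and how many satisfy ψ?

For p and Diamond not p or p:
a: p and Diamond not p is F, p is T. ✓
b: p and Diamond not p is F, p is F. ✗
e: p and Diamond not p is T, p is T. ✓
g: p and Diamond not p is F, p is T. ✓
— 3 worlds.
For not Diamond p and Box not p:
a: not Diamond p is T, Box not p is T. ✓
b: not Diamond p is T, Box not p is T. ✓
e: not Diamond p is T, Box not p is T. ✓
g: not Diamond p is T, Box not p is T. ✓
— 4 worlds.

3 and 4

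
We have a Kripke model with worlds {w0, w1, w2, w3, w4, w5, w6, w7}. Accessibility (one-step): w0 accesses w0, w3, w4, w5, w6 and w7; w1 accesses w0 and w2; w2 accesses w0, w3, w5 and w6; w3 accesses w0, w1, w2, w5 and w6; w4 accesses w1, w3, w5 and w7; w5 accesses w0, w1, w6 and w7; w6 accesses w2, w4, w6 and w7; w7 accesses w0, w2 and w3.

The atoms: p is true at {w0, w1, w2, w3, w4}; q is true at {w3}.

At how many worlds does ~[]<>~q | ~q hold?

w0: ~[]<>~q is F, ~q is T. ✓
w1: ~[]<>~q is F, ~q is T. ✓
w2: ~[]<>~q is F, ~q is T. ✓
w3: ~[]<>~q is F, ~q is F. ✗
w4: ~[]<>~q is F, ~q is T. ✓
w5: ~[]<>~q is F, ~q is T. ✓
w6: ~[]<>~q is F, ~q is T. ✓
w7: ~[]<>~q is F, ~q is T. ✓
Satisfying worlds: {w0, w1, w2, w4, w5, w6, w7}.

7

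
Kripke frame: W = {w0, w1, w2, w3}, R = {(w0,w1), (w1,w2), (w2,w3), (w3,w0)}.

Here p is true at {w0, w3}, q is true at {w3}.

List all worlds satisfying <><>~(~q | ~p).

{w1}

w0: successors {w1}; <>~(~q | ~p) there: w1:F. ✗
w1: successors {w2}; <>~(~q | ~p) there: w2:T. ✓
w2: successors {w3}; <>~(~q | ~p) there: w3:F. ✗
w3: successors {w0}; <>~(~q | ~p) there: w0:F. ✗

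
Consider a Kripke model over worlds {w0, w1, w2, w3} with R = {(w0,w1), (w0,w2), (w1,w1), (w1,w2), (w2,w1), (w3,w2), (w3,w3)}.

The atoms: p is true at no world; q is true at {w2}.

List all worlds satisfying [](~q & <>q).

w0: successors {w1, w2}; ~q & <>q there: w1:T, w2:F. ✗
w1: successors {w1, w2}; ~q & <>q there: w1:T, w2:F. ✗
w2: successors {w1}; ~q & <>q there: w1:T. ✓
w3: successors {w2, w3}; ~q & <>q there: w2:F, w3:T. ✗

{w2}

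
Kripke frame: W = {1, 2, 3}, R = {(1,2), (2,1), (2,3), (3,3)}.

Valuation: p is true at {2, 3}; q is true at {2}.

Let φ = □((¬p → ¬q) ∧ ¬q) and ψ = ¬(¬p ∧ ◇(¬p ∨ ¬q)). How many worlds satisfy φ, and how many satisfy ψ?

For □((¬p → ¬q) ∧ ¬q):
1: successors {2}; (¬p → ¬q) ∧ ¬q there: 2:F. ✗
2: successors {1, 3}; (¬p → ¬q) ∧ ¬q there: 1:T, 3:T. ✓
3: successors {3}; (¬p → ¬q) ∧ ¬q there: 3:T. ✓
— 2 worlds.
For ¬(¬p ∧ ◇(¬p ∨ ¬q)):
1: ¬p ∧ ◇(¬p ∨ ¬q) is F. ✓
2: ¬p ∧ ◇(¬p ∨ ¬q) is F. ✓
3: ¬p ∧ ◇(¬p ∨ ¬q) is F. ✓
— 3 worlds.

2 and 3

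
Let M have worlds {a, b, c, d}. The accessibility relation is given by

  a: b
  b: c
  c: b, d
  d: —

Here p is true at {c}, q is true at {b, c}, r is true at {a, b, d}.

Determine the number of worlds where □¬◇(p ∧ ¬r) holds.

a: successors {b}; ¬◇(p ∧ ¬r) there: b:F. ✗
b: successors {c}; ¬◇(p ∧ ¬r) there: c:T. ✓
c: successors {b, d}; ¬◇(p ∧ ¬r) there: b:F, d:T. ✗
d: no successors, so □¬◇(p ∧ ¬r) holds vacuously. ✓
Satisfying worlds: {b, d}.

2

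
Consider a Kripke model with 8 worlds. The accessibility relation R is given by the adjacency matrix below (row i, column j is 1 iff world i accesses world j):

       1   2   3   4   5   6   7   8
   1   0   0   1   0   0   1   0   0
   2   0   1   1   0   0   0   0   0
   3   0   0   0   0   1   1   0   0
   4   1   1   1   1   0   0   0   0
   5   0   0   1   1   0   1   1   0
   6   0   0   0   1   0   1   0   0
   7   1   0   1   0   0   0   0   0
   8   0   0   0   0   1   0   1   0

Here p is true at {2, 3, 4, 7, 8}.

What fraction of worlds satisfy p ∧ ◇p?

1/2

1: p is F, ◇p is T. ✗
2: p is T, ◇p is T. ✓
3: p is T, ◇p is F. ✗
4: p is T, ◇p is T. ✓
5: p is F, ◇p is T. ✗
6: p is F, ◇p is T. ✗
7: p is T, ◇p is T. ✓
8: p is T, ◇p is T. ✓
That's 4 of 8 worlds, so 4/8 = 1/2.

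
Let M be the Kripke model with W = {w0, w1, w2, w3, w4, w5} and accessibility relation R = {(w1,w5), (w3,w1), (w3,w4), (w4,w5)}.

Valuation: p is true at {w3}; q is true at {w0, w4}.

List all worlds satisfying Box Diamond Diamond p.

{w0, w2, w5}

w0: no successors, so Box Diamond Diamond p holds vacuously. ✓
w1: successors {w5}; Diamond Diamond p there: w5:F. ✗
w2: no successors, so Box Diamond Diamond p holds vacuously. ✓
w3: successors {w1, w4}; Diamond Diamond p there: w1:F, w4:F. ✗
w4: successors {w5}; Diamond Diamond p there: w5:F. ✗
w5: no successors, so Box Diamond Diamond p holds vacuously. ✓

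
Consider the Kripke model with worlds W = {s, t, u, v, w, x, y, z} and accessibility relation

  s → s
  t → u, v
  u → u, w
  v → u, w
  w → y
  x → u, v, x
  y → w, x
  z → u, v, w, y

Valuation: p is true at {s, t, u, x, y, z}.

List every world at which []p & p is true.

s: []p is T, p is T. ✓
t: []p is F, p is T. ✗
u: []p is F, p is T. ✗
v: []p is F, p is F. ✗
w: []p is T, p is F. ✗
x: []p is F, p is T. ✗
y: []p is F, p is T. ✗
z: []p is F, p is T. ✗

{s}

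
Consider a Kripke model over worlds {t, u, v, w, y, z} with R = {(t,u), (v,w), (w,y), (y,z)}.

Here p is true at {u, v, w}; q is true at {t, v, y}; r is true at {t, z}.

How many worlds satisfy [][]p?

4

t: successors {u}; []p there: u:T. ✓
u: no successors, so [][]p holds vacuously. ✓
v: successors {w}; []p there: w:F. ✗
w: successors {y}; []p there: y:F. ✗
y: successors {z}; []p there: z:T. ✓
z: no successors, so [][]p holds vacuously. ✓
Satisfying worlds: {t, u, y, z}.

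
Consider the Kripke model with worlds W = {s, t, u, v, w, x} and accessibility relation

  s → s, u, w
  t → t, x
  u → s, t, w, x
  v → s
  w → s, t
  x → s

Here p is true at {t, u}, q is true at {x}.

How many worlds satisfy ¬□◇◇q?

2

s: □◇◇q is T. ✗
t: □◇◇q is F. ✓
u: □◇◇q is F. ✓
v: □◇◇q is T. ✗
w: □◇◇q is T. ✗
x: □◇◇q is T. ✗
Satisfying worlds: {t, u}.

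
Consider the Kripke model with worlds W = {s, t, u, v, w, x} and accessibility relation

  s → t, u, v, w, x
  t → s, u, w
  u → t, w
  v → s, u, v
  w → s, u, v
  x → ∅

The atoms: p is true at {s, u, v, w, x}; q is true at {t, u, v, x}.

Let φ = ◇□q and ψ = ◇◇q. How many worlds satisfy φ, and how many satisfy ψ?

1 and 5

For ◇□q:
s: successors {t, u, v, w, x}; □q there: t:F, u:F, v:F, w:F, x:T. ✓
t: successors {s, u, w}; □q there: s:F, u:F, w:F. ✗
u: successors {t, w}; □q there: t:F, w:F. ✗
v: successors {s, u, v}; □q there: s:F, u:F, v:F. ✗
w: successors {s, u, v}; □q there: s:F, u:F, v:F. ✗
x: no successors, so ◇□q fails. ✗
— 1 world.
For ◇◇q:
s: successors {t, u, v, w, x}; ◇q there: t:T, u:T, v:T, w:T, x:F. ✓
t: successors {s, u, w}; ◇q there: s:T, u:T, w:T. ✓
u: successors {t, w}; ◇q there: t:T, w:T. ✓
v: successors {s, u, v}; ◇q there: s:T, u:T, v:T. ✓
w: successors {s, u, v}; ◇q there: s:T, u:T, v:T. ✓
x: no successors, so ◇◇q fails. ✗
— 5 worlds.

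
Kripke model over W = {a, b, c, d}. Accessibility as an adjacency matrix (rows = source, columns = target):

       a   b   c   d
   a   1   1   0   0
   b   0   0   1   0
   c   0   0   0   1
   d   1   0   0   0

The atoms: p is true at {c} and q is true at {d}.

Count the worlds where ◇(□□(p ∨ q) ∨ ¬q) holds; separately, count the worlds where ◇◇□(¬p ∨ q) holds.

For ◇(□□(p ∨ q) ∨ ¬q):
a: successors {a, b}; □□(p ∨ q) ∨ ¬q there: a:T, b:T. ✓
b: successors {c}; □□(p ∨ q) ∨ ¬q there: c:T. ✓
c: successors {d}; □□(p ∨ q) ∨ ¬q there: d:F. ✗
d: successors {a}; □□(p ∨ q) ∨ ¬q there: a:T. ✓
— 3 worlds.
For ◇◇□(¬p ∨ q):
a: successors {a, b}; ◇□(¬p ∨ q) there: a:T, b:T. ✓
b: successors {c}; ◇□(¬p ∨ q) there: c:T. ✓
c: successors {d}; ◇□(¬p ∨ q) there: d:T. ✓
d: successors {a}; ◇□(¬p ∨ q) there: a:T. ✓
— 4 worlds.

3 and 4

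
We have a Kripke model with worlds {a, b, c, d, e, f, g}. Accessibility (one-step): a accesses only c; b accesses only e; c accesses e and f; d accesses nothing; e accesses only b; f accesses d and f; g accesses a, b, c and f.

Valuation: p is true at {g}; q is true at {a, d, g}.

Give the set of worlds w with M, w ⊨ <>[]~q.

a: successors {c}; []~q there: c:T. ✓
b: successors {e}; []~q there: e:T. ✓
c: successors {e, f}; []~q there: e:T, f:F. ✓
d: no successors, so <>[]~q fails. ✗
e: successors {b}; []~q there: b:T. ✓
f: successors {d, f}; []~q there: d:T, f:F. ✓
g: successors {a, b, c, f}; []~q there: a:T, b:T, c:T, f:F. ✓

{a, b, c, e, f, g}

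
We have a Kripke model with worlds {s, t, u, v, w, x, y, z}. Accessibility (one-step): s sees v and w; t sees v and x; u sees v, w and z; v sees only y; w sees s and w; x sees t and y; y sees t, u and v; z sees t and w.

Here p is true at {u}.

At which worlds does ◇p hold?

s: successors {v, w}; p there: v:F, w:F. ✗
t: successors {v, x}; p there: v:F, x:F. ✗
u: successors {v, w, z}; p there: v:F, w:F, z:F. ✗
v: successors {y}; p there: y:F. ✗
w: successors {s, w}; p there: s:F, w:F. ✗
x: successors {t, y}; p there: t:F, y:F. ✗
y: successors {t, u, v}; p there: t:F, u:T, v:F. ✓
z: successors {t, w}; p there: t:F, w:F. ✗

{y}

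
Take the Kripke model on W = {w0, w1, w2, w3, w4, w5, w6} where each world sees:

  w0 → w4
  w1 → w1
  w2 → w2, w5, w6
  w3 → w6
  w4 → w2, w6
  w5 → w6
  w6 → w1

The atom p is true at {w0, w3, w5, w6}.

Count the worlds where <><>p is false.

4

w0: successors {w4}; <>p there: w4:T. ✓
w1: successors {w1}; <>p there: w1:F. ✗
w2: successors {w2, w5, w6}; <>p there: w2:T, w5:T, w6:F. ✓
w3: successors {w6}; <>p there: w6:F. ✗
w4: successors {w2, w6}; <>p there: w2:T, w6:F. ✓
w5: successors {w6}; <>p there: w6:F. ✗
w6: successors {w1}; <>p there: w1:F. ✗
Satisfying worlds: {w0, w2, w4}.
So <><>p fails at the other 4 worlds.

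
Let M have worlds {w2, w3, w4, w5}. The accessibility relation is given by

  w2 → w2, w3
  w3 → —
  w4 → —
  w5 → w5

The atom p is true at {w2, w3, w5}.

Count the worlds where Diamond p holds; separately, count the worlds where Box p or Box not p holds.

2 and 4

For Diamond p:
w2: successors {w2, w3}; p there: w2:T, w3:T. ✓
w3: no successors, so Diamond p fails. ✗
w4: no successors, so Diamond p fails. ✗
w5: successors {w5}; p there: w5:T. ✓
— 2 worlds.
For Box p or Box not p:
w2: Box p is T, Box not p is F. ✓
w3: Box p is T, Box not p is T. ✓
w4: Box p is T, Box not p is T. ✓
w5: Box p is T, Box not p is F. ✓
— 4 worlds.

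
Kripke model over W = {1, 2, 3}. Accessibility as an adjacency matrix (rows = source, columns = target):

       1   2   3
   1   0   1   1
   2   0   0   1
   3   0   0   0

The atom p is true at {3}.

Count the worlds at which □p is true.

1: successors {2, 3}; p there: 2:F, 3:T. ✗
2: successors {3}; p there: 3:T. ✓
3: no successors, so □p holds vacuously. ✓
Satisfying worlds: {2, 3}.

2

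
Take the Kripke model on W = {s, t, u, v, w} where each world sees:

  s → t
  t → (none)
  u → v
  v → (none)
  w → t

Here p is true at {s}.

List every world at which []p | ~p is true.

{t, u, v, w}

s: []p is F, ~p is F. ✗
t: []p is T, ~p is T. ✓
u: []p is F, ~p is T. ✓
v: []p is T, ~p is T. ✓
w: []p is F, ~p is T. ✓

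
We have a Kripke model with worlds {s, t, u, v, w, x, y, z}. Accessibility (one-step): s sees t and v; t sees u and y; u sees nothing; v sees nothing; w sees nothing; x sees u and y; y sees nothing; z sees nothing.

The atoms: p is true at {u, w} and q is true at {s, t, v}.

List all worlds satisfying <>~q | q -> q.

s: <>~q | q is T, q is T. ✓
t: <>~q | q is T, q is T. ✓
u: <>~q | q is F, q is F. ✓
v: <>~q | q is T, q is T. ✓
w: <>~q | q is F, q is F. ✓
x: <>~q | q is T, q is F. ✗
y: <>~q | q is F, q is F. ✓
z: <>~q | q is F, q is F. ✓

{s, t, u, v, w, y, z}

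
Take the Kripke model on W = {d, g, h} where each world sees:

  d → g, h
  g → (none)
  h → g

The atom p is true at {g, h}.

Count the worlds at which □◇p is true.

1

d: successors {g, h}; ◇p there: g:F, h:T. ✗
g: no successors, so □◇p holds vacuously. ✓
h: successors {g}; ◇p there: g:F. ✗
Satisfying worlds: {g}.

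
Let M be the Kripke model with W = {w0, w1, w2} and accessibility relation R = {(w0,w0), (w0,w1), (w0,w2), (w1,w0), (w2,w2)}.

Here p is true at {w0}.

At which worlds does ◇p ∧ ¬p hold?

w0: ◇p is T, ¬p is F. ✗
w1: ◇p is T, ¬p is T. ✓
w2: ◇p is F, ¬p is T. ✗

{w1}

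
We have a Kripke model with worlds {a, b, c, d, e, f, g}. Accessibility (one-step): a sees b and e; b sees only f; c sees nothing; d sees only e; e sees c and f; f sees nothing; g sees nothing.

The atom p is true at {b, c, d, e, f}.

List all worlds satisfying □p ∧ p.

{b, c, d, e, f}

a: □p is T, p is F. ✗
b: □p is T, p is T. ✓
c: □p is T, p is T. ✓
d: □p is T, p is T. ✓
e: □p is T, p is T. ✓
f: □p is T, p is T. ✓
g: □p is T, p is F. ✗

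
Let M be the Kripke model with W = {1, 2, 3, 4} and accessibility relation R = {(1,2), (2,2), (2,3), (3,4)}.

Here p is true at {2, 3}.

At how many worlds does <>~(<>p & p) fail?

2

1: successors {2}; ~(<>p & p) there: 2:F. ✗
2: successors {2, 3}; ~(<>p & p) there: 2:F, 3:T. ✓
3: successors {4}; ~(<>p & p) there: 4:T. ✓
4: no successors, so <>~(<>p & p) fails. ✗
Satisfying worlds: {2, 3}.
So <>~(<>p & p) fails at the other 2 worlds.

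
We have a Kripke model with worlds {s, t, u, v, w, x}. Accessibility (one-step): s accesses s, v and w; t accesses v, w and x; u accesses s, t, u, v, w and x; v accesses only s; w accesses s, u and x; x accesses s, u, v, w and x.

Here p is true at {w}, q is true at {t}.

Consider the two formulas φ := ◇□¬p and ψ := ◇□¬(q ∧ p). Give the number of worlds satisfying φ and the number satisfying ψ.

4 and 6

For ◇□¬p:
s: successors {s, v, w}; □¬p there: s:F, v:T, w:T. ✓
t: successors {v, w, x}; □¬p there: v:T, w:T, x:F. ✓
u: successors {s, t, u, v, w, x}; □¬p there: s:F, t:F, u:F, v:T, w:T, x:F. ✓
v: successors {s}; □¬p there: s:F. ✗
w: successors {s, u, x}; □¬p there: s:F, u:F, x:F. ✗
x: successors {s, u, v, w, x}; □¬p there: s:F, u:F, v:T, w:T, x:F. ✓
— 4 worlds.
For ◇□¬(q ∧ p):
s: successors {s, v, w}; □¬(q ∧ p) there: s:T, v:T, w:T. ✓
t: successors {v, w, x}; □¬(q ∧ p) there: v:T, w:T, x:T. ✓
u: successors {s, t, u, v, w, x}; □¬(q ∧ p) there: s:T, t:T, u:T, v:T, w:T, x:T. ✓
v: successors {s}; □¬(q ∧ p) there: s:T. ✓
w: successors {s, u, x}; □¬(q ∧ p) there: s:T, u:T, x:T. ✓
x: successors {s, u, v, w, x}; □¬(q ∧ p) there: s:T, u:T, v:T, w:T, x:T. ✓
— 6 worlds.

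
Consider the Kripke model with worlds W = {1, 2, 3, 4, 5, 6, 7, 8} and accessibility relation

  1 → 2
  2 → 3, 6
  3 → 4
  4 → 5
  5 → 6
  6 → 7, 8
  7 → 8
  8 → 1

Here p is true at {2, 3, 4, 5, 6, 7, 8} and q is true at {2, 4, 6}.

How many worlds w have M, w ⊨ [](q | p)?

1: successors {2}; q | p there: 2:T. ✓
2: successors {3, 6}; q | p there: 3:T, 6:T. ✓
3: successors {4}; q | p there: 4:T. ✓
4: successors {5}; q | p there: 5:T. ✓
5: successors {6}; q | p there: 6:T. ✓
6: successors {7, 8}; q | p there: 7:T, 8:T. ✓
7: successors {8}; q | p there: 8:T. ✓
8: successors {1}; q | p there: 1:F. ✗
Satisfying worlds: {1, 2, 3, 4, 5, 6, 7}.

7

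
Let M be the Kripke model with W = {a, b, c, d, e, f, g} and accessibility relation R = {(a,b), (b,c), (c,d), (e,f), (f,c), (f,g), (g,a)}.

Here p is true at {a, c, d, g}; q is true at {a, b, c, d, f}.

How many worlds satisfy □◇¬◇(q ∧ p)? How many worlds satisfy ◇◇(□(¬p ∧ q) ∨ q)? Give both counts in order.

For □◇¬◇(q ∧ p):
a: successors {b}; ◇¬◇(q ∧ p) there: b:F. ✗
b: successors {c}; ◇¬◇(q ∧ p) there: c:T. ✓
c: successors {d}; ◇¬◇(q ∧ p) there: d:F. ✗
d: no successors, so □◇¬◇(q ∧ p) holds vacuously. ✓
e: successors {f}; ◇¬◇(q ∧ p) there: f:F. ✗
f: successors {c, g}; ◇¬◇(q ∧ p) there: c:T, g:T. ✓
g: successors {a}; ◇¬◇(q ∧ p) there: a:F. ✗
— 3 worlds.
For ◇◇(□(¬p ∧ q) ∨ q):
a: successors {b}; ◇(□(¬p ∧ q) ∨ q) there: b:T. ✓
b: successors {c}; ◇(□(¬p ∧ q) ∨ q) there: c:T. ✓
c: successors {d}; ◇(□(¬p ∧ q) ∨ q) there: d:F. ✗
d: no successors, so ◇◇(□(¬p ∧ q) ∨ q) fails. ✗
e: successors {f}; ◇(□(¬p ∧ q) ∨ q) there: f:T. ✓
f: successors {c, g}; ◇(□(¬p ∧ q) ∨ q) there: c:T, g:T. ✓
g: successors {a}; ◇(□(¬p ∧ q) ∨ q) there: a:T. ✓
— 5 worlds.

3 and 5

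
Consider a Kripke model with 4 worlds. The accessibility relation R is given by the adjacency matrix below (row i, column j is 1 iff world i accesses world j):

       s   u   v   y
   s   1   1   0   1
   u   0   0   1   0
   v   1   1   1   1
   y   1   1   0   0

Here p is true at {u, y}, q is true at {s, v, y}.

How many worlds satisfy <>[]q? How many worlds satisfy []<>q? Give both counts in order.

3 and 4

For <>[]q:
s: successors {s, u, y}; []q there: s:F, u:T, y:F. ✓
u: successors {v}; []q there: v:F. ✗
v: successors {s, u, v, y}; []q there: s:F, u:T, v:F, y:F. ✓
y: successors {s, u}; []q there: s:F, u:T. ✓
— 3 worlds.
For []<>q:
s: successors {s, u, y}; <>q there: s:T, u:T, y:T. ✓
u: successors {v}; <>q there: v:T. ✓
v: successors {s, u, v, y}; <>q there: s:T, u:T, v:T, y:T. ✓
y: successors {s, u}; <>q there: s:T, u:T. ✓
— 4 worlds.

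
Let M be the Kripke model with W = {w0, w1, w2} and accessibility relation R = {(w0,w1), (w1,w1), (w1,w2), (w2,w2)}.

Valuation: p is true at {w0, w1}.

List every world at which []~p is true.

{w2}

w0: successors {w1}; ~p there: w1:F. ✗
w1: successors {w1, w2}; ~p there: w1:F, w2:T. ✗
w2: successors {w2}; ~p there: w2:T. ✓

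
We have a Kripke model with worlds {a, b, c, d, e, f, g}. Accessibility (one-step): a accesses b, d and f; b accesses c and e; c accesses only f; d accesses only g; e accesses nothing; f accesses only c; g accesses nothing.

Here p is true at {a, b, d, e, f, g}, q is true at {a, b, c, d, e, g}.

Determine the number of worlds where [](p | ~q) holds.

5

a: successors {b, d, f}; p | ~q there: b:T, d:T, f:T. ✓
b: successors {c, e}; p | ~q there: c:F, e:T. ✗
c: successors {f}; p | ~q there: f:T. ✓
d: successors {g}; p | ~q there: g:T. ✓
e: no successors, so [](p | ~q) holds vacuously. ✓
f: successors {c}; p | ~q there: c:F. ✗
g: no successors, so [](p | ~q) holds vacuously. ✓
Satisfying worlds: {a, c, d, e, g}.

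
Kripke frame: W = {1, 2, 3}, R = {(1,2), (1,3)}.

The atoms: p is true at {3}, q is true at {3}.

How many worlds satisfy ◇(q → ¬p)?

1

1: successors {2, 3}; q → ¬p there: 2:T, 3:F. ✓
2: no successors, so ◇(q → ¬p) fails. ✗
3: no successors, so ◇(q → ¬p) fails. ✗
Satisfying worlds: {1}.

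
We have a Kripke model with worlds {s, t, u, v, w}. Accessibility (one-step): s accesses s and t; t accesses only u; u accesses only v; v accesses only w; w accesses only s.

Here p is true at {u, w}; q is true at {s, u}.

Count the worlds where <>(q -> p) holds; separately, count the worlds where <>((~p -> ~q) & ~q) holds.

For <>(q -> p):
s: successors {s, t}; q -> p there: s:F, t:T. ✓
t: successors {u}; q -> p there: u:T. ✓
u: successors {v}; q -> p there: v:T. ✓
v: successors {w}; q -> p there: w:T. ✓
w: successors {s}; q -> p there: s:F. ✗
— 4 worlds.
For <>((~p -> ~q) & ~q):
s: successors {s, t}; (~p -> ~q) & ~q there: s:F, t:T. ✓
t: successors {u}; (~p -> ~q) & ~q there: u:F. ✗
u: successors {v}; (~p -> ~q) & ~q there: v:T. ✓
v: successors {w}; (~p -> ~q) & ~q there: w:T. ✓
w: successors {s}; (~p -> ~q) & ~q there: s:F. ✗
— 3 worlds.

4 and 3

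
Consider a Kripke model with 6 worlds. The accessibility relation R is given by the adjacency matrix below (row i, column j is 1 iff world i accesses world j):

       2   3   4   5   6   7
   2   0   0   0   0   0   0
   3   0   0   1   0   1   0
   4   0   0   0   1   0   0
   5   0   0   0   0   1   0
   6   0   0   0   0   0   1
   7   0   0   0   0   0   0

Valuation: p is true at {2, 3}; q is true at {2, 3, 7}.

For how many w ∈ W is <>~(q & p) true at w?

2: no successors, so <>~(q & p) fails. ✗
3: successors {4, 6}; ~(q & p) there: 4:T, 6:T. ✓
4: successors {5}; ~(q & p) there: 5:T. ✓
5: successors {6}; ~(q & p) there: 6:T. ✓
6: successors {7}; ~(q & p) there: 7:T. ✓
7: no successors, so <>~(q & p) fails. ✗
Satisfying worlds: {3, 4, 5, 6}.

4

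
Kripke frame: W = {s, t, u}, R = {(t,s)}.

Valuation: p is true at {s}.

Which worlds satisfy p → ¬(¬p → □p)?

{t, u}

s: p is T, ¬(¬p → □p) is F. ✗
t: p is F, ¬(¬p → □p) is F. ✓
u: p is F, ¬(¬p → □p) is F. ✓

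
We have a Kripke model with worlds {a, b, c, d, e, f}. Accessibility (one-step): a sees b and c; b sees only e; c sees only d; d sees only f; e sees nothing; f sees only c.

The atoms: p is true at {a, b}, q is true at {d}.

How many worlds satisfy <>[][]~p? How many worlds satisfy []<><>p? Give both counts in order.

For <>[][]~p:
a: successors {b, c}; [][]~p there: b:T, c:T. ✓
b: successors {e}; [][]~p there: e:T. ✓
c: successors {d}; [][]~p there: d:T. ✓
d: successors {f}; [][]~p there: f:T. ✓
e: no successors, so <>[][]~p fails. ✗
f: successors {c}; [][]~p there: c:T. ✓
— 5 worlds.
For []<><>p:
a: successors {b, c}; <><>p there: b:F, c:F. ✗
b: successors {e}; <><>p there: e:F. ✗
c: successors {d}; <><>p there: d:F. ✗
d: successors {f}; <><>p there: f:F. ✗
e: no successors, so []<><>p holds vacuously. ✓
f: successors {c}; <><>p there: c:F. ✗
— 1 world.

5 and 1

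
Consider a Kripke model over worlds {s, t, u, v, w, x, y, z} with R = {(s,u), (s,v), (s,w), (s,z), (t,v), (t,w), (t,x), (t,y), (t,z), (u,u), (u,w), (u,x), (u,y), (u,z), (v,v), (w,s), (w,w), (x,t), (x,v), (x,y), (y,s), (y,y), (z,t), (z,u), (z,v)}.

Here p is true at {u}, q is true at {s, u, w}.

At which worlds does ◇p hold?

s: successors {u, v, w, z}; p there: u:T, v:F, w:F, z:F. ✓
t: successors {v, w, x, y, z}; p there: v:F, w:F, x:F, y:F, z:F. ✗
u: successors {u, w, x, y, z}; p there: u:T, w:F, x:F, y:F, z:F. ✓
v: successors {v}; p there: v:F. ✗
w: successors {s, w}; p there: s:F, w:F. ✗
x: successors {t, v, y}; p there: t:F, v:F, y:F. ✗
y: successors {s, y}; p there: s:F, y:F. ✗
z: successors {t, u, v}; p there: t:F, u:T, v:F. ✓

{s, u, z}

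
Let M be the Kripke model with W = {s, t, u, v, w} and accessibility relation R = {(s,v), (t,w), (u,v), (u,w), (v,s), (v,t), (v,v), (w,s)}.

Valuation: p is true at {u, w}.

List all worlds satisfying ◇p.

s: successors {v}; p there: v:F. ✗
t: successors {w}; p there: w:T. ✓
u: successors {v, w}; p there: v:F, w:T. ✓
v: successors {s, t, v}; p there: s:F, t:F, v:F. ✗
w: successors {s}; p there: s:F. ✗

{t, u}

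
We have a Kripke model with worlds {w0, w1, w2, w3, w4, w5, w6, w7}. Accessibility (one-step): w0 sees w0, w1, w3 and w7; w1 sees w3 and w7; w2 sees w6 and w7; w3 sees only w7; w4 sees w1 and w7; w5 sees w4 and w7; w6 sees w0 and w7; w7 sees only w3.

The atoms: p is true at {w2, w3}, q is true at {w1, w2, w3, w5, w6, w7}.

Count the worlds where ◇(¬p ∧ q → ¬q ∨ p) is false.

w0: successors {w0, w1, w3, w7}; ¬p ∧ q → ¬q ∨ p there: w0:T, w1:F, w3:T, w7:F. ✓
w1: successors {w3, w7}; ¬p ∧ q → ¬q ∨ p there: w3:T, w7:F. ✓
w2: successors {w6, w7}; ¬p ∧ q → ¬q ∨ p there: w6:F, w7:F. ✗
w3: successors {w7}; ¬p ∧ q → ¬q ∨ p there: w7:F. ✗
w4: successors {w1, w7}; ¬p ∧ q → ¬q ∨ p there: w1:F, w7:F. ✗
w5: successors {w4, w7}; ¬p ∧ q → ¬q ∨ p there: w4:T, w7:F. ✓
w6: successors {w0, w7}; ¬p ∧ q → ¬q ∨ p there: w0:T, w7:F. ✓
w7: successors {w3}; ¬p ∧ q → ¬q ∨ p there: w3:T. ✓
Satisfying worlds: {w0, w1, w5, w6, w7}.
So ◇(¬p ∧ q → ¬q ∨ p) fails at the other 3 worlds.

3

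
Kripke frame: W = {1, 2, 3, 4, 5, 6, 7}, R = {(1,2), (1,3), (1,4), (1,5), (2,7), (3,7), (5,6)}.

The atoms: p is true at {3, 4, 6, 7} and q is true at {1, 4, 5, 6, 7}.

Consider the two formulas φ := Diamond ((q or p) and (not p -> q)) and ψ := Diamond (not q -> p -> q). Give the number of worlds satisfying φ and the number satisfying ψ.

For Diamond ((q or p) and (not p -> q)):
1: successors {2, 3, 4, 5}; (q or p) and (not p -> q) there: 2:F, 3:T, 4:T, 5:T. ✓
2: successors {7}; (q or p) and (not p -> q) there: 7:T. ✓
3: successors {7}; (q or p) and (not p -> q) there: 7:T. ✓
4: no successors, so Diamond ((q or p) and (not p -> q)) fails. ✗
5: successors {6}; (q or p) and (not p -> q) there: 6:T. ✓
6: no successors, so Diamond ((q or p) and (not p -> q)) fails. ✗
7: no successors, so Diamond ((q or p) and (not p -> q)) fails. ✗
— 4 worlds.
For Diamond (not q -> p -> q):
1: successors {2, 3, 4, 5}; not q -> p -> q there: 2:T, 3:F, 4:T, 5:T. ✓
2: successors {7}; not q -> p -> q there: 7:T. ✓
3: successors {7}; not q -> p -> q there: 7:T. ✓
4: no successors, so Diamond (not q -> p -> q) fails. ✗
5: successors {6}; not q -> p -> q there: 6:T. ✓
6: no successors, so Diamond (not q -> p -> q) fails. ✗
7: no successors, so Diamond (not q -> p -> q) fails. ✗
— 4 worlds.

4 and 4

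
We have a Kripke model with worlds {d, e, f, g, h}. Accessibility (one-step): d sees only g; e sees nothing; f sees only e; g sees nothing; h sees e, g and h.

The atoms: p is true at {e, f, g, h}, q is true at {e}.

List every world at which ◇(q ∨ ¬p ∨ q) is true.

{f, h}

d: successors {g}; q ∨ ¬p ∨ q there: g:F. ✗
e: no successors, so ◇(q ∨ ¬p ∨ q) fails. ✗
f: successors {e}; q ∨ ¬p ∨ q there: e:T. ✓
g: no successors, so ◇(q ∨ ¬p ∨ q) fails. ✗
h: successors {e, g, h}; q ∨ ¬p ∨ q there: e:T, g:F, h:F. ✓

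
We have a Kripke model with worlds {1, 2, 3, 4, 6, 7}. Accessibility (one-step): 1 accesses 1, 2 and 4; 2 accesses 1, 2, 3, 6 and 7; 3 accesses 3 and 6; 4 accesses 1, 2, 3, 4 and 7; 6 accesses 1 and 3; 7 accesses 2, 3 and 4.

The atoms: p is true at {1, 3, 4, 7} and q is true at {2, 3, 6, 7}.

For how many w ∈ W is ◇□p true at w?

2

1: successors {1, 2, 4}; □p there: 1:F, 2:F, 4:F. ✗
2: successors {1, 2, 3, 6, 7}; □p there: 1:F, 2:F, 3:F, 6:T, 7:F. ✓
3: successors {3, 6}; □p there: 3:F, 6:T. ✓
4: successors {1, 2, 3, 4, 7}; □p there: 1:F, 2:F, 3:F, 4:F, 7:F. ✗
6: successors {1, 3}; □p there: 1:F, 3:F. ✗
7: successors {2, 3, 4}; □p there: 2:F, 3:F, 4:F. ✗
Satisfying worlds: {2, 3}.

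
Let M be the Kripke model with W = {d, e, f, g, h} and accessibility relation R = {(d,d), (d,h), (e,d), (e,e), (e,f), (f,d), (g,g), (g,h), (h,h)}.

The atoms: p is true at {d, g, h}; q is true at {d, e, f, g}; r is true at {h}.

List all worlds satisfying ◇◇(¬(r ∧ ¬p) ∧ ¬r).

{d, e, f, g}

d: successors {d, h}; ◇(¬(r ∧ ¬p) ∧ ¬r) there: d:T, h:F. ✓
e: successors {d, e, f}; ◇(¬(r ∧ ¬p) ∧ ¬r) there: d:T, e:T, f:T. ✓
f: successors {d}; ◇(¬(r ∧ ¬p) ∧ ¬r) there: d:T. ✓
g: successors {g, h}; ◇(¬(r ∧ ¬p) ∧ ¬r) there: g:T, h:F. ✓
h: successors {h}; ◇(¬(r ∧ ¬p) ∧ ¬r) there: h:F. ✗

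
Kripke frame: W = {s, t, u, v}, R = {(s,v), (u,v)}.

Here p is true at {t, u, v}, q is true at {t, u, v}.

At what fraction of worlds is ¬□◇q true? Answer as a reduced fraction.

1/2

s: □◇q is F. ✓
t: □◇q is T. ✗
u: □◇q is F. ✓
v: □◇q is T. ✗
That's 2 of 4 worlds, so 2/4 = 1/2.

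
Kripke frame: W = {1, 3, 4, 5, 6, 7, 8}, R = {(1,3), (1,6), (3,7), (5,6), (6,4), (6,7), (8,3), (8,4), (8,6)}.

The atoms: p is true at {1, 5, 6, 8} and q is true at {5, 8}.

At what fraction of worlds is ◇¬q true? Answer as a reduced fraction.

5/7

1: successors {3, 6}; ¬q there: 3:T, 6:T. ✓
3: successors {7}; ¬q there: 7:T. ✓
4: no successors, so ◇¬q fails. ✗
5: successors {6}; ¬q there: 6:T. ✓
6: successors {4, 7}; ¬q there: 4:T, 7:T. ✓
7: no successors, so ◇¬q fails. ✗
8: successors {3, 4, 6}; ¬q there: 3:T, 4:T, 6:T. ✓
That's 5 of 7 worlds, so 5/7.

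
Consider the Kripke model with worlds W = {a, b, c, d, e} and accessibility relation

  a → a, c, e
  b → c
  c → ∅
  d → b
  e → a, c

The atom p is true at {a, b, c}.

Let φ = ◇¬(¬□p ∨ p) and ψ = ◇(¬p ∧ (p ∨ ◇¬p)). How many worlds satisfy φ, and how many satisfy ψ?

1 and 0

For ◇¬(¬□p ∨ p):
a: successors {a, c, e}; ¬(¬□p ∨ p) there: a:F, c:F, e:T. ✓
b: successors {c}; ¬(¬□p ∨ p) there: c:F. ✗
c: no successors, so ◇¬(¬□p ∨ p) fails. ✗
d: successors {b}; ¬(¬□p ∨ p) there: b:F. ✗
e: successors {a, c}; ¬(¬□p ∨ p) there: a:F, c:F. ✗
— 1 world.
For ◇(¬p ∧ (p ∨ ◇¬p)):
a: successors {a, c, e}; ¬p ∧ (p ∨ ◇¬p) there: a:F, c:F, e:F. ✗
b: successors {c}; ¬p ∧ (p ∨ ◇¬p) there: c:F. ✗
c: no successors, so ◇(¬p ∧ (p ∨ ◇¬p)) fails. ✗
d: successors {b}; ¬p ∧ (p ∨ ◇¬p) there: b:F. ✗
e: successors {a, c}; ¬p ∧ (p ∨ ◇¬p) there: a:F, c:F. ✗
— 0 worlds.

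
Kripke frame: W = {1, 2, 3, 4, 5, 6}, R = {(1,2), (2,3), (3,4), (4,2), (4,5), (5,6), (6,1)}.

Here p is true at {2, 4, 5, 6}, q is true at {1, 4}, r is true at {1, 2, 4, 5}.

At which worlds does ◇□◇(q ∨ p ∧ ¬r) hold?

{1, 4}

1: successors {2}; □◇(q ∨ p ∧ ¬r) there: 2:T. ✓
2: successors {3}; □◇(q ∨ p ∧ ¬r) there: 3:F. ✗
3: successors {4}; □◇(q ∨ p ∧ ¬r) there: 4:F. ✗
4: successors {2, 5}; □◇(q ∨ p ∧ ¬r) there: 2:T, 5:T. ✓
5: successors {6}; □◇(q ∨ p ∧ ¬r) there: 6:F. ✗
6: successors {1}; □◇(q ∨ p ∧ ¬r) there: 1:F. ✗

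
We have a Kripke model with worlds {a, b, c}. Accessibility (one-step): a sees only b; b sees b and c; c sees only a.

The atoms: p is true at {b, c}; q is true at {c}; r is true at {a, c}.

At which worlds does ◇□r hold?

{b}

a: successors {b}; □r there: b:F. ✗
b: successors {b, c}; □r there: b:F, c:T. ✓
c: successors {a}; □r there: a:F. ✗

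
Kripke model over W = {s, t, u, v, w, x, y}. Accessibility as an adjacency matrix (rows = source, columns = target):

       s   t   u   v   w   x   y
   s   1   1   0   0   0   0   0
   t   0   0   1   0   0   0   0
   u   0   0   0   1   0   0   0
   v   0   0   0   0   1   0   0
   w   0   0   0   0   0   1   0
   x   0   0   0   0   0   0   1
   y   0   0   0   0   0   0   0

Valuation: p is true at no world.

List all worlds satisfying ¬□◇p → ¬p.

s: ¬□◇p is T, ¬p is T. ✓
t: ¬□◇p is T, ¬p is T. ✓
u: ¬□◇p is T, ¬p is T. ✓
v: ¬□◇p is T, ¬p is T. ✓
w: ¬□◇p is T, ¬p is T. ✓
x: ¬□◇p is T, ¬p is T. ✓
y: ¬□◇p is F, ¬p is T. ✓

{s, t, u, v, w, x, y}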